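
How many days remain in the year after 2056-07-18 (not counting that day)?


Day of year: 200 of 366
Remaining = 366 - 200

166 days


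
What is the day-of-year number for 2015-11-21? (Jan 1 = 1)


Date: November 21, 2015
Days in months 1 through 10: 304
Plus 21 days in November

Day of year: 325


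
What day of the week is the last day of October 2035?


October 2035 has 31 days
Anchor: Jan 1, 2035. With p = 2035 - 1 = 2034: (p + p//4 - p//100 + p//400) mod 7 = (2034 + 508 - 20 + 5) mod 7 = 2527 mod 7 = 0 -> Monday (Mon=0 ... Sun=6)
Days before October (Jan-Sep): 273; October 1 index = (0 + 273) mod 7 = 0 -> Monday
Last day offset: 31 - 1 = 30 days
Weekday index = (0 + 30) mod 7 = 2

Wednesday, October 31


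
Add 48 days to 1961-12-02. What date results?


Start: 1961-12-02, add 48 days
December 1961 has 31 days: 31 - 2 = 29 days to December 31 -> 19 left
January 1962: 19 <= 31 -> lands on January 19

Result: 1962-01-19


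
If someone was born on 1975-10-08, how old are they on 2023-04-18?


Birth: 1975-10-08
Reference: 2023-04-18
Year difference: 2023 - 1975 = 48
Birthday not yet reached in 2023, subtract 1

47 years old


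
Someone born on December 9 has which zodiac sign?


Date: December 9
Conventional tropical zodiac dates: Sagittarius from November 22 onward; Capricorn starts December 22
December 9 falls within the Sagittarius range

Sagittarius


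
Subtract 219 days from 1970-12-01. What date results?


Start: 1970-12-01, subtract 219 days
Back 1 day from December 1 reaches November 30, 1970 -> 218 left
November 1970 has 30 days -> back to October 31, 1970 -> 188 left
October 1970 has 31 days -> back to September 30, 1970 -> 157 left
September 1970 has 30 days -> back to August 31, 1970 -> 127 left
August 1970 has 31 days -> back to July 31, 1970 -> 96 left
July 1970 has 31 days -> back to June 30, 1970 -> 65 left
June 1970 has 30 days -> back to May 31, 1970 -> 35 left
May 1970 has 31 days -> back to April 30, 1970 -> 4 left
April 1970: 30 - 4 = 26 -> lands on April 26

Result: 1970-04-26


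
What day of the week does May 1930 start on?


Target: May 1, 1930
Anchor: Jan 1, 1930. With p = 1930 - 1 = 1929: (p + p//4 - p//100 + p//400) mod 7 = (1929 + 482 - 19 + 4) mod 7 = 2396 mod 7 = 2 -> Wednesday (Mon=0 ... Sun=6)
Days before May (Jan-Apr): 120 days
Weekday index = (2 + 120) mod 7 = 3

Thursday


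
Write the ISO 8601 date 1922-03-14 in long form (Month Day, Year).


ISO 1922-03-14 parses as year=1922, month=03, day=14
Month 3 -> March

March 14, 1922


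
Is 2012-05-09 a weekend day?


Anchor: Jan 1, 2012. With p = 2012 - 1 = 2011: (p + p//4 - p//100 + p//400) mod 7 = (2011 + 502 - 20 + 5) mod 7 = 2498 mod 7 = 6 -> Sunday (Mon=0 ... Sun=6)
Day of year: 130; offset = 129
Weekday index = (6 + 129) mod 7 = 2 -> Wednesday
Weekend days: Saturday, Sunday

No


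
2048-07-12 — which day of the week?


Date: July 12, 2048
Anchor: Jan 1, 2048. With p = 2048 - 1 = 2047: (p + p//4 - p//100 + p//400) mod 7 = (2047 + 511 - 20 + 5) mod 7 = 2543 mod 7 = 2 -> Wednesday (Mon=0 ... Sun=6)
Days before July (Jan-Jun): 182; offset = 182 + 12 - 1 = 193
Weekday index = (2 + 193) mod 7 = 6

Day of the week: Sunday


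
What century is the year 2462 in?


Century = (year - 1) // 100 + 1
= (2462 - 1) // 100 + 1
= 2461 // 100 + 1
= 24 + 1

25th century


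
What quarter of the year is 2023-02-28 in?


Month: February (month 2)
Q1: Jan-Mar, Q2: Apr-Jun, Q3: Jul-Sep, Q4: Oct-Dec

Q1


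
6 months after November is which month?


November is month 11
11 + 6 = 17; wrap: 17 - 12 = 5

May


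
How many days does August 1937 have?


August 1937

31 days


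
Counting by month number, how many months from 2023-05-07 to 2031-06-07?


From May 2023 to June 2031
8 years * 12 = 96 months, plus 1 month = 97

97 months


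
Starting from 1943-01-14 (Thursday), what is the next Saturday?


Current: Thursday
Target: Saturday
Days ahead: 2

Next Saturday: 1943-01-16


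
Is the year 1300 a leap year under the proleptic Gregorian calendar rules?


Gregorian leap year rule: divisible by 4, but not by 100, unless also by 400.
1300 is divisible by 100 but not 400 -> not a leap year

No


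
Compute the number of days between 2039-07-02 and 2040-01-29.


From 2039-07-02 to 2040-01-29
2039-07-02: days before July = 31 + 28 + 31 + 30 + 31 + 30 = 181 (2039 is not a leap year); day of year = 181 + 2 = 183
2040-01-29: day of year = 29
Rest of 2039: 365 - 183 = 182
Total = 182 + 29 = 211

211 days


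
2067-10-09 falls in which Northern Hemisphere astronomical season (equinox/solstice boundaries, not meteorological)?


Date: October 9
Astronomical Autumn (approx.; exact equinox/solstice day varies by year): September 22 to December 20
October 9 falls within the Autumn window

Autumn


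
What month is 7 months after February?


February is month 2
2 + 7 = 9

September


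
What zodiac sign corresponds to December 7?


Date: December 7
Conventional tropical zodiac dates: Sagittarius from November 22 onward; Capricorn starts December 22
December 7 falls within the Sagittarius range

Sagittarius


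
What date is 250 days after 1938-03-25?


Start: 1938-03-25, add 250 days
March 1938 has 31 days: 31 - 25 = 6 days to March 31 -> 244 left
April 1938 has 30 days -> 214 left
May 1938 has 31 days -> 183 left
June 1938 has 30 days -> 153 left
July 1938 has 31 days -> 122 left
August 1938 has 31 days -> 91 left
September 1938 has 30 days -> 61 left
October 1938 has 31 days -> 30 left
November 1938: 30 <= 30 -> lands on November 30

Result: 1938-11-30


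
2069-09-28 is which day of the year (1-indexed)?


Date: September 28, 2069
Days in months 1 through 8: 243
Plus 28 days in September

Day of year: 271


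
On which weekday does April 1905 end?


April 1905 has 30 days
Anchor: Jan 1, 1905. With p = 1905 - 1 = 1904: (p + p//4 - p//100 + p//400) mod 7 = (1904 + 476 - 19 + 4) mod 7 = 2365 mod 7 = 6 -> Sunday (Mon=0 ... Sun=6)
Days before April (Jan-Mar): 90; April 1 index = (6 + 90) mod 7 = 5 -> Saturday
Last day offset: 30 - 1 = 29 days
Weekday index = (5 + 29) mod 7 = 6

Sunday, April 30


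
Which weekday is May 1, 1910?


Target: May 1, 1910
Anchor: Jan 1, 1910. With p = 1910 - 1 = 1909: (p + p//4 - p//100 + p//400) mod 7 = (1909 + 477 - 19 + 4) mod 7 = 2371 mod 7 = 5 -> Saturday (Mon=0 ... Sun=6)
Days before May (Jan-Apr): 120 days
Weekday index = (5 + 120) mod 7 = 6

Sunday


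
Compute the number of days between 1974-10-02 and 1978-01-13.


From 1974-10-02 to 1978-01-13
1974-10-02: days before October = 31 + 28 + 31 + 30 + 31 + 30 + 31 + 31 + 30 = 273 (1974 is not a leap year); day of year = 273 + 2 = 275
1978-01-13: day of year = 13
Rest of 1974: 365 - 275 = 90
Full years 1975 (365), 1976 (366), 1977 (365): 1096
Total = 90 + 1096 + 13 = 1199

1199 days


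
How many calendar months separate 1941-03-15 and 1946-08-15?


From March 1941 to August 1946
5 years * 12 = 60 months, plus 5 months = 65

65 months


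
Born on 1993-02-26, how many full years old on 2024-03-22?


Birth: 1993-02-26
Reference: 2024-03-22
Year difference: 2024 - 1993 = 31

31 years old


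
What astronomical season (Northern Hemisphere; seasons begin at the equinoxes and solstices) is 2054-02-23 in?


Date: February 23
Astronomical Winter (approx.; exact equinox/solstice day varies by year): December 21 to March 19
February 23 falls within the Winter window

Winter


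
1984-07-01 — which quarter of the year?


Month: July (month 7)
Q1: Jan-Mar, Q2: Apr-Jun, Q3: Jul-Sep, Q4: Oct-Dec

Q3


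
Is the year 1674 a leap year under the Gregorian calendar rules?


Gregorian leap year rule: divisible by 4, but not by 100, unless also by 400.
1674 is not divisible by 4 -> not a leap year

No


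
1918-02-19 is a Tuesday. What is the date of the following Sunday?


Current: Tuesday
Target: Sunday
Days ahead: 5

Next Sunday: 1918-02-24


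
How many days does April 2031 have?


April 2031

30 days


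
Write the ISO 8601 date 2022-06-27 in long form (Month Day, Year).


ISO 2022-06-27 parses as year=2022, month=06, day=27
Month 6 -> June

June 27, 2022


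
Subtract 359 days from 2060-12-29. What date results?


Start: 2060-12-29, subtract 359 days
Back 29 days from December 29 reaches November 30, 2060 -> 330 left
November 2060 has 30 days -> back to October 31, 2060 -> 300 left
October 2060 has 31 days -> back to September 30, 2060 -> 269 left
September 2060 has 30 days -> back to August 31, 2060 -> 239 left
August 2060 has 31 days -> back to July 31, 2060 -> 208 left
July 2060 has 31 days -> back to June 30, 2060 -> 177 left
June 2060 has 30 days -> back to May 31, 2060 -> 147 left
May 2060 has 31 days -> back to April 30, 2060 -> 116 left
April 2060 has 30 days -> back to March 31, 2060 -> 86 left
March 2060 has 31 days -> back to February 29, 2060 -> 55 left
February 2060 has 29 days -> back to January 31, 2060 -> 26 left
January 2060: 31 - 26 = 5 -> lands on January 5

Result: 2060-01-05


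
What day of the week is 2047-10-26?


Date: October 26, 2047
Anchor: Jan 1, 2047. With p = 2047 - 1 = 2046: (p + p//4 - p//100 + p//400) mod 7 = (2046 + 511 - 20 + 5) mod 7 = 2542 mod 7 = 1 -> Tuesday (Mon=0 ... Sun=6)
Days before October (Jan-Sep): 273; offset = 273 + 26 - 1 = 298
Weekday index = (1 + 298) mod 7 = 5

Day of the week: Saturday


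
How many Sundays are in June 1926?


June 1926 has 30 days
Anchor: Jan 1, 1926. With p = 1926 - 1 = 1925: (p + p//4 - p//100 + p//400) mod 7 = (1925 + 481 - 19 + 4) mod 7 = 2391 mod 7 = 4 -> Friday (Mon=0 ... Sun=6)
Days before June (Jan-May): 151; June 1 index = (4 + 151) mod 7 = 1 -> Tuesday
First Sunday is June 6
Sundays: 6, 13, 20, 27

4 Sundays


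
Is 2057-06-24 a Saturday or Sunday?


Anchor: Jan 1, 2057. With p = 2057 - 1 = 2056: (p + p//4 - p//100 + p//400) mod 7 = (2056 + 514 - 20 + 5) mod 7 = 2555 mod 7 = 0 -> Monday (Mon=0 ... Sun=6)
Day of year: 175; offset = 174
Weekday index = (0 + 174) mod 7 = 6 -> Sunday
Weekend days: Saturday, Sunday

Yes


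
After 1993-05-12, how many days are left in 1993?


Day of year: 132 of 365
Remaining = 365 - 132

233 days


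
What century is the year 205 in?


Century = (year - 1) // 100 + 1
= (205 - 1) // 100 + 1
= 204 // 100 + 1
= 2 + 1

3rd century


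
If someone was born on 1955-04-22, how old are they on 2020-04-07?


Birth: 1955-04-22
Reference: 2020-04-07
Year difference: 2020 - 1955 = 65
Birthday not yet reached in 2020, subtract 1

64 years old


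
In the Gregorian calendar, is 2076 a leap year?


Gregorian leap year rule: divisible by 4, but not by 100, unless also by 400.
2076 is divisible by 4 but not 100 -> leap year

Yes


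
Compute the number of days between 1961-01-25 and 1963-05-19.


From 1961-01-25 to 1963-05-19
1961-01-25: day of year = 25
1963-05-19: days before May = 31 + 28 + 31 + 30 = 120 (1963 is not a leap year); day of year = 120 + 19 = 139
Rest of 1961: 365 - 25 = 340
Full years 1962 (365): 365
Total = 340 + 365 + 139 = 844

844 days


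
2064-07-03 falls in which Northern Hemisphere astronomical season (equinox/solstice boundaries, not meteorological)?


Date: July 3
Astronomical Summer (approx.; exact equinox/solstice day varies by year): June 21 to September 21
July 3 falls within the Summer window

Summer


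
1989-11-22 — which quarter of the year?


Month: November (month 11)
Q1: Jan-Mar, Q2: Apr-Jun, Q3: Jul-Sep, Q4: Oct-Dec

Q4


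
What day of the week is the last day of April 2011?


April 2011 has 30 days
Anchor: Jan 1, 2011. With p = 2011 - 1 = 2010: (p + p//4 - p//100 + p//400) mod 7 = (2010 + 502 - 20 + 5) mod 7 = 2497 mod 7 = 5 -> Saturday (Mon=0 ... Sun=6)
Days before April (Jan-Mar): 90; April 1 index = (5 + 90) mod 7 = 4 -> Friday
Last day offset: 30 - 1 = 29 days
Weekday index = (4 + 29) mod 7 = 5

Saturday, April 30


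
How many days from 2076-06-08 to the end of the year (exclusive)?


Day of year: 160 of 366
Remaining = 366 - 160

206 days


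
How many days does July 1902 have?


July 1902

31 days


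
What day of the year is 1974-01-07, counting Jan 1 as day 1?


Date: January 7, 1974
No months before January
Plus 7 days in January

Day of year: 7


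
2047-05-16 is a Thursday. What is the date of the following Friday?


Current: Thursday
Target: Friday
Days ahead: 1

Next Friday: 2047-05-17


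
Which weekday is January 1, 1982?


Target: January 1, 1982
Anchor: Jan 1, 1982. With p = 1982 - 1 = 1981: (p + p//4 - p//100 + p//400) mod 7 = (1981 + 495 - 19 + 4) mod 7 = 2461 mod 7 = 4 -> Friday (Mon=0 ... Sun=6)
Offset from anchor: 0 days
Weekday index = (4 + 0) mod 7 = 4

Friday


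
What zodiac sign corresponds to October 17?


Date: October 17
Conventional tropical zodiac dates: Libra from September 23 onward; Scorpio starts October 23
October 17 falls within the Libra range

Libra


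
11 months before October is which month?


October is month 10
10 - 11 = -1; wrap: -1 + 12 = 11

November


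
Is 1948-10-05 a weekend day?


Anchor: Jan 1, 1948. With p = 1948 - 1 = 1947: (p + p//4 - p//100 + p//400) mod 7 = (1947 + 486 - 19 + 4) mod 7 = 2418 mod 7 = 3 -> Thursday (Mon=0 ... Sun=6)
Day of year: 279; offset = 278
Weekday index = (3 + 278) mod 7 = 1 -> Tuesday
Weekend days: Saturday, Sunday

No


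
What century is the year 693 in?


Century = (year - 1) // 100 + 1
= (693 - 1) // 100 + 1
= 692 // 100 + 1
= 6 + 1

7th century


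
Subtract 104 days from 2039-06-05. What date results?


Start: 2039-06-05, subtract 104 days
Back 5 days from June 5 reaches May 31, 2039 -> 99 left
May 2039 has 31 days -> back to April 30, 2039 -> 68 left
April 2039 has 30 days -> back to March 31, 2039 -> 38 left
March 2039 has 31 days -> back to February 28, 2039 -> 7 left
February 2039: 28 - 7 = 21 -> lands on February 21

Result: 2039-02-21


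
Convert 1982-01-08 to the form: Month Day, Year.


ISO 1982-01-08 parses as year=1982, month=01, day=08
Month 1 -> January

January 8, 1982


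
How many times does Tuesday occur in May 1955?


May 1955 has 31 days
Anchor: Jan 1, 1955. With p = 1955 - 1 = 1954: (p + p//4 - p//100 + p//400) mod 7 = (1954 + 488 - 19 + 4) mod 7 = 2427 mod 7 = 5 -> Saturday (Mon=0 ... Sun=6)
Days before May (Jan-Apr): 120; May 1 index = (5 + 120) mod 7 = 6 -> Sunday
First Tuesday is May 3
Tuesdays: 3, 10, 17, 24, 31

5 Tuesdays


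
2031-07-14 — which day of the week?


Date: July 14, 2031
Anchor: Jan 1, 2031. With p = 2031 - 1 = 2030: (p + p//4 - p//100 + p//400) mod 7 = (2030 + 507 - 20 + 5) mod 7 = 2522 mod 7 = 2 -> Wednesday (Mon=0 ... Sun=6)
Days before July (Jan-Jun): 181; offset = 181 + 14 - 1 = 194
Weekday index = (2 + 194) mod 7 = 0

Day of the week: Monday


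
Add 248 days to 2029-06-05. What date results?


Start: 2029-06-05, add 248 days
June 2029 has 30 days: 30 - 5 = 25 days to June 30 -> 223 left
July 2029 has 31 days -> 192 left
August 2029 has 31 days -> 161 left
September 2029 has 30 days -> 131 left
October 2029 has 31 days -> 100 left
November 2029 has 30 days -> 70 left
December 2029 has 31 days -> 39 left
January 2030 has 31 days -> 8 left
February 2030: 8 <= 28 -> lands on February 8

Result: 2030-02-08


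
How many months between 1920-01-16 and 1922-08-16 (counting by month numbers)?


From January 1920 to August 1922
2 years * 12 = 24 months, plus 7 months = 31

31 months


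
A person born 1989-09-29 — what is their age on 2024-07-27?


Birth: 1989-09-29
Reference: 2024-07-27
Year difference: 2024 - 1989 = 35
Birthday not yet reached in 2024, subtract 1

34 years old


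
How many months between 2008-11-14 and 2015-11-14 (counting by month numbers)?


From November 2008 to November 2015
7 years * 12 = 84 months = 84

84 months


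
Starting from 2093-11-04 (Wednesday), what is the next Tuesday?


Current: Wednesday
Target: Tuesday
Days ahead: 6

Next Tuesday: 2093-11-10


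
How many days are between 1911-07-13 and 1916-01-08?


From 1911-07-13 to 1916-01-08
1911-07-13: days before July = 31 + 28 + 31 + 30 + 31 + 30 = 181 (1911 is not a leap year); day of year = 181 + 13 = 194
1916-01-08: day of year = 8
Rest of 1911: 365 - 194 = 171
Full years 1912 (366), 1913 (365), 1914 (365), 1915 (365): 1461
Total = 171 + 1461 + 8 = 1640

1640 days


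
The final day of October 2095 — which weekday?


October 2095 has 31 days
Anchor: Jan 1, 2095. With p = 2095 - 1 = 2094: (p + p//4 - p//100 + p//400) mod 7 = (2094 + 523 - 20 + 5) mod 7 = 2602 mod 7 = 5 -> Saturday (Mon=0 ... Sun=6)
Days before October (Jan-Sep): 273; October 1 index = (5 + 273) mod 7 = 5 -> Saturday
Last day offset: 31 - 1 = 30 days
Weekday index = (5 + 30) mod 7 = 0

Monday, October 31


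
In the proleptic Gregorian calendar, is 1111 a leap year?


Gregorian leap year rule: divisible by 4, but not by 100, unless also by 400.
1111 is not divisible by 4 -> not a leap year

No


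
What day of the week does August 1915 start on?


Target: August 1, 1915
Anchor: Jan 1, 1915. With p = 1915 - 1 = 1914: (p + p//4 - p//100 + p//400) mod 7 = (1914 + 478 - 19 + 4) mod 7 = 2377 mod 7 = 4 -> Friday (Mon=0 ... Sun=6)
Days before August (Jan-Jul): 212 days
Weekday index = (4 + 212) mod 7 = 6

Sunday


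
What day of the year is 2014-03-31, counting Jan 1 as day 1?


Date: March 31, 2014
Days in months 1 through 2: 59
Plus 31 days in March

Day of year: 90


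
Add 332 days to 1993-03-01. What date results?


Start: 1993-03-01, add 332 days
March 1993 has 31 days: 31 - 1 = 30 days to March 31 -> 302 left
April 1993 has 30 days -> 272 left
May 1993 has 31 days -> 241 left
June 1993 has 30 days -> 211 left
July 1993 has 31 days -> 180 left
August 1993 has 31 days -> 149 left
September 1993 has 30 days -> 119 left
October 1993 has 31 days -> 88 left
November 1993 has 30 days -> 58 left
December 1993 has 31 days -> 27 left
January 1994: 27 <= 31 -> lands on January 27

Result: 1994-01-27


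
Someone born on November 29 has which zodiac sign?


Date: November 29
Conventional tropical zodiac dates: Sagittarius from November 22 onward; Capricorn starts December 22
November 29 falls within the Sagittarius range

Sagittarius


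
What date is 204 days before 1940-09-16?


Start: 1940-09-16, subtract 204 days
Back 16 days from September 16 reaches August 31, 1940 -> 188 left
August 1940 has 31 days -> back to July 31, 1940 -> 157 left
July 1940 has 31 days -> back to June 30, 1940 -> 126 left
June 1940 has 30 days -> back to May 31, 1940 -> 96 left
May 1940 has 31 days -> back to April 30, 1940 -> 65 left
April 1940 has 30 days -> back to March 31, 1940 -> 35 left
March 1940 has 31 days -> back to February 29, 1940 -> 4 left
February 1940: 29 - 4 = 25 -> lands on February 25

Result: 1940-02-25


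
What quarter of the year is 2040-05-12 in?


Month: May (month 5)
Q1: Jan-Mar, Q2: Apr-Jun, Q3: Jul-Sep, Q4: Oct-Dec

Q2


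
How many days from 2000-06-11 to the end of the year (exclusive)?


Day of year: 163 of 366
Remaining = 366 - 163

203 days


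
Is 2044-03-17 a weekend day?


Anchor: Jan 1, 2044. With p = 2044 - 1 = 2043: (p + p//4 - p//100 + p//400) mod 7 = (2043 + 510 - 20 + 5) mod 7 = 2538 mod 7 = 4 -> Friday (Mon=0 ... Sun=6)
Day of year: 77; offset = 76
Weekday index = (4 + 76) mod 7 = 3 -> Thursday
Weekend days: Saturday, Sunday

No


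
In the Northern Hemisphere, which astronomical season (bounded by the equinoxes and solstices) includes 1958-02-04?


Date: February 4
Astronomical Winter (approx.; exact equinox/solstice day varies by year): December 21 to March 19
February 4 falls within the Winter window

Winter


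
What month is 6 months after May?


May is month 5
5 + 6 = 11

November


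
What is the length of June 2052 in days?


June 2052

30 days


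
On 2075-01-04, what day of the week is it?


Date: January 4, 2075
Anchor: Jan 1, 2075. With p = 2075 - 1 = 2074: (p + p//4 - p//100 + p//400) mod 7 = (2074 + 518 - 20 + 5) mod 7 = 2577 mod 7 = 1 -> Tuesday (Mon=0 ... Sun=6)
Days into year = 4 - 1 = 3
Weekday index = (1 + 3) mod 7 = 4

Day of the week: Friday


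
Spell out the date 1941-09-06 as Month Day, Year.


ISO 1941-09-06 parses as year=1941, month=09, day=06
Month 9 -> September

September 6, 1941


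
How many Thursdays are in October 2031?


October 2031 has 31 days
Anchor: Jan 1, 2031. With p = 2031 - 1 = 2030: (p + p//4 - p//100 + p//400) mod 7 = (2030 + 507 - 20 + 5) mod 7 = 2522 mod 7 = 2 -> Wednesday (Mon=0 ... Sun=6)
Days before October (Jan-Sep): 273; October 1 index = (2 + 273) mod 7 = 2 -> Wednesday
First Thursday is October 2
Thursdays: 2, 9, 16, 23, 30

5 Thursdays


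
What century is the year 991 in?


Century = (year - 1) // 100 + 1
= (991 - 1) // 100 + 1
= 990 // 100 + 1
= 9 + 1

10th century


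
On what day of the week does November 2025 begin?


Target: November 1, 2025
Anchor: Jan 1, 2025. With p = 2025 - 1 = 2024: (p + p//4 - p//100 + p//400) mod 7 = (2024 + 506 - 20 + 5) mod 7 = 2515 mod 7 = 2 -> Wednesday (Mon=0 ... Sun=6)
Days before November (Jan-Oct): 304 days
Weekday index = (2 + 304) mod 7 = 5

Saturday


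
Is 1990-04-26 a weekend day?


Anchor: Jan 1, 1990. With p = 1990 - 1 = 1989: (p + p//4 - p//100 + p//400) mod 7 = (1989 + 497 - 19 + 4) mod 7 = 2471 mod 7 = 0 -> Monday (Mon=0 ... Sun=6)
Day of year: 116; offset = 115
Weekday index = (0 + 115) mod 7 = 3 -> Thursday
Weekend days: Saturday, Sunday

No


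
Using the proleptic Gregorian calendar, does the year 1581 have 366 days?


Gregorian leap year rule: divisible by 4, but not by 100, unless also by 400.
1581 is not divisible by 4 -> not a leap year

No


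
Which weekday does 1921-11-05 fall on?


Date: November 5, 1921
Anchor: Jan 1, 1921. With p = 1921 - 1 = 1920: (p + p//4 - p//100 + p//400) mod 7 = (1920 + 480 - 19 + 4) mod 7 = 2385 mod 7 = 5 -> Saturday (Mon=0 ... Sun=6)
Days before November (Jan-Oct): 304; offset = 304 + 5 - 1 = 308
Weekday index = (5 + 308) mod 7 = 5

Day of the week: Saturday


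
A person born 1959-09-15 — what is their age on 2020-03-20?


Birth: 1959-09-15
Reference: 2020-03-20
Year difference: 2020 - 1959 = 61
Birthday not yet reached in 2020, subtract 1

60 years old


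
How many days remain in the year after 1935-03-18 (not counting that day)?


Day of year: 77 of 365
Remaining = 365 - 77

288 days


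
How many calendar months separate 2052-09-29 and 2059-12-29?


From September 2052 to December 2059
7 years * 12 = 84 months, plus 3 months = 87

87 months


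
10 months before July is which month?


July is month 7
7 - 10 = -3; wrap: -3 + 12 = 9

September


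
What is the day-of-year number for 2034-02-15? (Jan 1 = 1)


Date: February 15, 2034
Days in months 1 through 1: 31
Plus 15 days in February

Day of year: 46


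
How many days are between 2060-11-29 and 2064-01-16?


From 2060-11-29 to 2064-01-16
2060-11-29: days before November = 31 + 29 + 31 + 30 + 31 + 30 + 31 + 31 + 30 + 31 = 305 (2060 is a leap year); day of year = 305 + 29 = 334
2064-01-16: day of year = 16
Rest of 2060: 366 - 334 = 32
Full years 2061 (365), 2062 (365), 2063 (365): 1095
Total = 32 + 1095 + 16 = 1143

1143 days


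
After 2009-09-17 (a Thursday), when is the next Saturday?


Current: Thursday
Target: Saturday
Days ahead: 2

Next Saturday: 2009-09-19


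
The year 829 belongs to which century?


Century = (year - 1) // 100 + 1
= (829 - 1) // 100 + 1
= 828 // 100 + 1
= 8 + 1

9th century


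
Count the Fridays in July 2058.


July 2058 has 31 days
Anchor: Jan 1, 2058. With p = 2058 - 1 = 2057: (p + p//4 - p//100 + p//400) mod 7 = (2057 + 514 - 20 + 5) mod 7 = 2556 mod 7 = 1 -> Tuesday (Mon=0 ... Sun=6)
Days before July (Jan-Jun): 181; July 1 index = (1 + 181) mod 7 = 0 -> Monday
First Friday is July 5
Fridays: 5, 12, 19, 26

4 Fridays


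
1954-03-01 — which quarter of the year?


Month: March (month 3)
Q1: Jan-Mar, Q2: Apr-Jun, Q3: Jul-Sep, Q4: Oct-Dec

Q1


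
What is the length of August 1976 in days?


August 1976

31 days


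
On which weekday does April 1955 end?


April 1955 has 30 days
Anchor: Jan 1, 1955. With p = 1955 - 1 = 1954: (p + p//4 - p//100 + p//400) mod 7 = (1954 + 488 - 19 + 4) mod 7 = 2427 mod 7 = 5 -> Saturday (Mon=0 ... Sun=6)
Days before April (Jan-Mar): 90; April 1 index = (5 + 90) mod 7 = 4 -> Friday
Last day offset: 30 - 1 = 29 days
Weekday index = (4 + 29) mod 7 = 5

Saturday, April 30


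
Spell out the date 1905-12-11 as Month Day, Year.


ISO 1905-12-11 parses as year=1905, month=12, day=11
Month 12 -> December

December 11, 1905


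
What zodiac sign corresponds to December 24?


Date: December 24
Conventional tropical zodiac dates: Capricorn from December 22 onward; Aquarius starts January 20
December 24 falls within the Capricorn range

Capricorn


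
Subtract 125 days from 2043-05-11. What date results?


Start: 2043-05-11, subtract 125 days
Back 11 days from May 11 reaches April 30, 2043 -> 114 left
April 2043 has 30 days -> back to March 31, 2043 -> 84 left
March 2043 has 31 days -> back to February 28, 2043 -> 53 left
February 2043 has 28 days -> back to January 31, 2043 -> 25 left
January 2043: 31 - 25 = 6 -> lands on January 6

Result: 2043-01-06


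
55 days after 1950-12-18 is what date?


Start: 1950-12-18, add 55 days
December 1950 has 31 days: 31 - 18 = 13 days to December 31 -> 42 left
January 1951 has 31 days -> 11 left
February 1951: 11 <= 28 -> lands on February 11

Result: 1951-02-11


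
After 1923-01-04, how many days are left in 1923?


Day of year: 4 of 365
Remaining = 365 - 4

361 days


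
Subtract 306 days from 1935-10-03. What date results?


Start: 1935-10-03, subtract 306 days
Back 3 days from October 3 reaches September 30, 1935 -> 303 left
September 1935 has 30 days -> back to August 31, 1935 -> 273 left
August 1935 has 31 days -> back to July 31, 1935 -> 242 left
July 1935 has 31 days -> back to June 30, 1935 -> 211 left
June 1935 has 30 days -> back to May 31, 1935 -> 181 left
May 1935 has 31 days -> back to April 30, 1935 -> 150 left
April 1935 has 30 days -> back to March 31, 1935 -> 120 left
March 1935 has 31 days -> back to February 28, 1935 -> 89 left
February 1935 has 28 days -> back to January 31, 1935 -> 61 left
January 1935 has 31 days -> back to December 31, 1934 -> 30 left
December 1934: 31 - 30 = 1 -> lands on December 1

Result: 1934-12-01


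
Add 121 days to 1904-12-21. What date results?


Start: 1904-12-21, add 121 days
December 1904 has 31 days: 31 - 21 = 10 days to December 31 -> 111 left
January 1905 has 31 days -> 80 left
February 1905 has 28 days -> 52 left
March 1905 has 31 days -> 21 left
April 1905: 21 <= 30 -> lands on April 21

Result: 1905-04-21


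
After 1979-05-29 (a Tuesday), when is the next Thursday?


Current: Tuesday
Target: Thursday
Days ahead: 2

Next Thursday: 1979-05-31


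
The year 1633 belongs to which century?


Century = (year - 1) // 100 + 1
= (1633 - 1) // 100 + 1
= 1632 // 100 + 1
= 16 + 1

17th century


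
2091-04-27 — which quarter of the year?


Month: April (month 4)
Q1: Jan-Mar, Q2: Apr-Jun, Q3: Jul-Sep, Q4: Oct-Dec

Q2


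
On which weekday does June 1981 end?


June 1981 has 30 days
Anchor: Jan 1, 1981. With p = 1981 - 1 = 1980: (p + p//4 - p//100 + p//400) mod 7 = (1980 + 495 - 19 + 4) mod 7 = 2460 mod 7 = 3 -> Thursday (Mon=0 ... Sun=6)
Days before June (Jan-May): 151; June 1 index = (3 + 151) mod 7 = 0 -> Monday
Last day offset: 30 - 1 = 29 days
Weekday index = (0 + 29) mod 7 = 1

Tuesday, June 30


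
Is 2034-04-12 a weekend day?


Anchor: Jan 1, 2034. With p = 2034 - 1 = 2033: (p + p//4 - p//100 + p//400) mod 7 = (2033 + 508 - 20 + 5) mod 7 = 2526 mod 7 = 6 -> Sunday (Mon=0 ... Sun=6)
Day of year: 102; offset = 101
Weekday index = (6 + 101) mod 7 = 2 -> Wednesday
Weekend days: Saturday, Sunday

No


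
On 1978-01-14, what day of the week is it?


Date: January 14, 1978
Anchor: Jan 1, 1978. With p = 1978 - 1 = 1977: (p + p//4 - p//100 + p//400) mod 7 = (1977 + 494 - 19 + 4) mod 7 = 2456 mod 7 = 6 -> Sunday (Mon=0 ... Sun=6)
Days into year = 14 - 1 = 13
Weekday index = (6 + 13) mod 7 = 5

Day of the week: Saturday


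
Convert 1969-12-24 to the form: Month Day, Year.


ISO 1969-12-24 parses as year=1969, month=12, day=24
Month 12 -> December

December 24, 1969


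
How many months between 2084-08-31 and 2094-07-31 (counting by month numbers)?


From August 2084 to July 2094
10 years * 12 = 120 months, minus 1 month = 119

119 months


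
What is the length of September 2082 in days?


September 2082

30 days


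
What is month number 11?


Month 11 of 12

November


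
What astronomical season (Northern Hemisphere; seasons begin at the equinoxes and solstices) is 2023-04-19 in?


Date: April 19
Astronomical Spring (approx.; exact equinox/solstice day varies by year): March 20 to June 20
April 19 falls within the Spring window

Spring


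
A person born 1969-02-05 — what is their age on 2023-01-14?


Birth: 1969-02-05
Reference: 2023-01-14
Year difference: 2023 - 1969 = 54
Birthday not yet reached in 2023, subtract 1

53 years old


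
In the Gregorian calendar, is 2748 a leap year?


Gregorian leap year rule: divisible by 4, but not by 100, unless also by 400.
2748 is divisible by 4 but not 100 -> leap year

Yes


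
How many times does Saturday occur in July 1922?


July 1922 has 31 days
Anchor: Jan 1, 1922. With p = 1922 - 1 = 1921: (p + p//4 - p//100 + p//400) mod 7 = (1921 + 480 - 19 + 4) mod 7 = 2386 mod 7 = 6 -> Sunday (Mon=0 ... Sun=6)
Days before July (Jan-Jun): 181; July 1 index = (6 + 181) mod 7 = 5 -> Saturday
First Saturday is July 1
Saturdays: 1, 8, 15, 22, 29

5 Saturdays


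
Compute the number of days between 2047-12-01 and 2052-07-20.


From 2047-12-01 to 2052-07-20
2047-12-01: days before December = 31 + 28 + 31 + 30 + 31 + 30 + 31 + 31 + 30 + 31 + 30 = 334 (2047 is not a leap year); day of year = 334 + 1 = 335
2052-07-20: days before July = 31 + 29 + 31 + 30 + 31 + 30 = 182 (2052 is a leap year); day of year = 182 + 20 = 202
Rest of 2047: 365 - 335 = 30
Full years 2048 (366), 2049 (365), 2050 (365), 2051 (365): 1461
Total = 30 + 1461 + 202 = 1693

1693 days


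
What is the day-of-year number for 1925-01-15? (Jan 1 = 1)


Date: January 15, 1925
No months before January
Plus 15 days in January

Day of year: 15


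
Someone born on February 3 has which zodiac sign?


Date: February 3
Conventional tropical zodiac dates: Aquarius from January 20 onward; Pisces starts February 19
February 3 falls within the Aquarius range

Aquarius


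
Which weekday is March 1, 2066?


Target: March 1, 2066
Anchor: Jan 1, 2066. With p = 2066 - 1 = 2065: (p + p//4 - p//100 + p//400) mod 7 = (2065 + 516 - 20 + 5) mod 7 = 2566 mod 7 = 4 -> Friday (Mon=0 ... Sun=6)
Days before March (Jan-Feb): 59 days
Weekday index = (4 + 59) mod 7 = 0

Monday


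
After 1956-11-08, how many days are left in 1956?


Day of year: 313 of 366
Remaining = 366 - 313

53 days


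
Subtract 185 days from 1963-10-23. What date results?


Start: 1963-10-23, subtract 185 days
Back 23 days from October 23 reaches September 30, 1963 -> 162 left
September 1963 has 30 days -> back to August 31, 1963 -> 132 left
August 1963 has 31 days -> back to July 31, 1963 -> 101 left
July 1963 has 31 days -> back to June 30, 1963 -> 70 left
June 1963 has 30 days -> back to May 31, 1963 -> 40 left
May 1963 has 31 days -> back to April 30, 1963 -> 9 left
April 1963: 30 - 9 = 21 -> lands on April 21

Result: 1963-04-21


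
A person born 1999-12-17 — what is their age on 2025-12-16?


Birth: 1999-12-17
Reference: 2025-12-16
Year difference: 2025 - 1999 = 26
Birthday not yet reached in 2025, subtract 1

25 years old


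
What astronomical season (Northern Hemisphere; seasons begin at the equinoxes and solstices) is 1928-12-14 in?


Date: December 14
Astronomical Autumn (approx.; exact equinox/solstice day varies by year): September 22 to December 20
December 14 falls within the Autumn window

Autumn


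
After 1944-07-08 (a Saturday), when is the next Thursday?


Current: Saturday
Target: Thursday
Days ahead: 5

Next Thursday: 1944-07-13


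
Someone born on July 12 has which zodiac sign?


Date: July 12
Conventional tropical zodiac dates: Cancer from June 21 onward; Leo starts July 23
July 12 falls within the Cancer range

Cancer


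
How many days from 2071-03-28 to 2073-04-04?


From 2071-03-28 to 2073-04-04
2071-03-28: days before March = 31 + 28 = 59 (2071 is not a leap year); day of year = 59 + 28 = 87
2073-04-04: days before April = 31 + 28 + 31 = 90 (2073 is not a leap year); day of year = 90 + 4 = 94
Rest of 2071: 365 - 87 = 278
Full years 2072 (366): 366
Total = 278 + 366 + 94 = 738

738 days


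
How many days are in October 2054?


October 2054

31 days


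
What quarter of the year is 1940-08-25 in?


Month: August (month 8)
Q1: Jan-Mar, Q2: Apr-Jun, Q3: Jul-Sep, Q4: Oct-Dec

Q3


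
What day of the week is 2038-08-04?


Date: August 4, 2038
Anchor: Jan 1, 2038. With p = 2038 - 1 = 2037: (p + p//4 - p//100 + p//400) mod 7 = (2037 + 509 - 20 + 5) mod 7 = 2531 mod 7 = 4 -> Friday (Mon=0 ... Sun=6)
Days before August (Jan-Jul): 212; offset = 212 + 4 - 1 = 215
Weekday index = (4 + 215) mod 7 = 2

Day of the week: Wednesday


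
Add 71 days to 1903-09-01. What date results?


Start: 1903-09-01, add 71 days
September 1903 has 30 days: 30 - 1 = 29 days to September 30 -> 42 left
October 1903 has 31 days -> 11 left
November 1903: 11 <= 30 -> lands on November 11

Result: 1903-11-11


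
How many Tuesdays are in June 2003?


June 2003 has 30 days
Anchor: Jan 1, 2003. With p = 2003 - 1 = 2002: (p + p//4 - p//100 + p//400) mod 7 = (2002 + 500 - 20 + 5) mod 7 = 2487 mod 7 = 2 -> Wednesday (Mon=0 ... Sun=6)
Days before June (Jan-May): 151; June 1 index = (2 + 151) mod 7 = 6 -> Sunday
First Tuesday is June 3
Tuesdays: 3, 10, 17, 24

4 Tuesdays


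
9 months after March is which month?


March is month 3
3 + 9 = 12

December


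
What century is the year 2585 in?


Century = (year - 1) // 100 + 1
= (2585 - 1) // 100 + 1
= 2584 // 100 + 1
= 25 + 1

26th century


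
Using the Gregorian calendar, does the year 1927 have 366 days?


Gregorian leap year rule: divisible by 4, but not by 100, unless also by 400.
1927 is not divisible by 4 -> not a leap year

No


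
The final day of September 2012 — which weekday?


September 2012 has 30 days
Anchor: Jan 1, 2012. With p = 2012 - 1 = 2011: (p + p//4 - p//100 + p//400) mod 7 = (2011 + 502 - 20 + 5) mod 7 = 2498 mod 7 = 6 -> Sunday (Mon=0 ... Sun=6)
Days before September (Jan-Aug): 244; September 1 index = (6 + 244) mod 7 = 5 -> Saturday
Last day offset: 30 - 1 = 29 days
Weekday index = (5 + 29) mod 7 = 6

Sunday, September 30


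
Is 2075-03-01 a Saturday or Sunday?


Anchor: Jan 1, 2075. With p = 2075 - 1 = 2074: (p + p//4 - p//100 + p//400) mod 7 = (2074 + 518 - 20 + 5) mod 7 = 2577 mod 7 = 1 -> Tuesday (Mon=0 ... Sun=6)
Day of year: 60; offset = 59
Weekday index = (1 + 59) mod 7 = 4 -> Friday
Weekend days: Saturday, Sunday

No


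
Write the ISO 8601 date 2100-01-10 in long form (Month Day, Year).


ISO 2100-01-10 parses as year=2100, month=01, day=10
Month 1 -> January

January 10, 2100


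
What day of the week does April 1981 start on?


Target: April 1, 1981
Anchor: Jan 1, 1981. With p = 1981 - 1 = 1980: (p + p//4 - p//100 + p//400) mod 7 = (1980 + 495 - 19 + 4) mod 7 = 2460 mod 7 = 3 -> Thursday (Mon=0 ... Sun=6)
Days before April (Jan-Mar): 90 days
Weekday index = (3 + 90) mod 7 = 2

Wednesday


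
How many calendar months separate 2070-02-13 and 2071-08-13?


From February 2070 to August 2071
1 year * 12 = 12 months, plus 6 months = 18

18 months


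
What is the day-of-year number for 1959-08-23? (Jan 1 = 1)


Date: August 23, 1959
Days in months 1 through 7: 212
Plus 23 days in August

Day of year: 235


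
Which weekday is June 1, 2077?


Target: June 1, 2077
Anchor: Jan 1, 2077. With p = 2077 - 1 = 2076: (p + p//4 - p//100 + p//400) mod 7 = (2076 + 519 - 20 + 5) mod 7 = 2580 mod 7 = 4 -> Friday (Mon=0 ... Sun=6)
Days before June (Jan-May): 151 days
Weekday index = (4 + 151) mod 7 = 1

Tuesday


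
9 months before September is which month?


September is month 9
9 - 9 = 0; wrap: 0 + 12 = 12

December


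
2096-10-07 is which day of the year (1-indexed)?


Date: October 7, 2096
Days in months 1 through 9: 274
Plus 7 days in October

Day of year: 281


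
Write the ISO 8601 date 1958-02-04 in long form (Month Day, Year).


ISO 1958-02-04 parses as year=1958, month=02, day=04
Month 2 -> February

February 4, 1958


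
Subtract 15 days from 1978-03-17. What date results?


Start: 1978-03-17, subtract 15 days
17 - 15 = 2 stays within March 1978

Result: 1978-03-02


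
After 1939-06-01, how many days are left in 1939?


Day of year: 152 of 365
Remaining = 365 - 152

213 days


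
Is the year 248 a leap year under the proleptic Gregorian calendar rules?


Gregorian leap year rule: divisible by 4, but not by 100, unless also by 400.
248 is divisible by 4 but not 100 -> leap year

Yes


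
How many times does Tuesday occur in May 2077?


May 2077 has 31 days
Anchor: Jan 1, 2077. With p = 2077 - 1 = 2076: (p + p//4 - p//100 + p//400) mod 7 = (2076 + 519 - 20 + 5) mod 7 = 2580 mod 7 = 4 -> Friday (Mon=0 ... Sun=6)
Days before May (Jan-Apr): 120; May 1 index = (4 + 120) mod 7 = 5 -> Saturday
First Tuesday is May 4
Tuesdays: 4, 11, 18, 25

4 Tuesdays


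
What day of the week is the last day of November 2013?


November 2013 has 30 days
Anchor: Jan 1, 2013. With p = 2013 - 1 = 2012: (p + p//4 - p//100 + p//400) mod 7 = (2012 + 503 - 20 + 5) mod 7 = 2500 mod 7 = 1 -> Tuesday (Mon=0 ... Sun=6)
Days before November (Jan-Oct): 304; November 1 index = (1 + 304) mod 7 = 4 -> Friday
Last day offset: 30 - 1 = 29 days
Weekday index = (4 + 29) mod 7 = 5

Saturday, November 30


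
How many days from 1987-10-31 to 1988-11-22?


From 1987-10-31 to 1988-11-22
1987-10-31: days before October = 31 + 28 + 31 + 30 + 31 + 30 + 31 + 31 + 30 = 273 (1987 is not a leap year); day of year = 273 + 31 = 304
1988-11-22: days before November = 31 + 29 + 31 + 30 + 31 + 30 + 31 + 31 + 30 + 31 = 305 (1988 is a leap year); day of year = 305 + 22 = 327
Rest of 1987: 365 - 304 = 61
Total = 61 + 327 = 388

388 days


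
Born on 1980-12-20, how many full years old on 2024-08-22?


Birth: 1980-12-20
Reference: 2024-08-22
Year difference: 2024 - 1980 = 44
Birthday not yet reached in 2024, subtract 1

43 years old


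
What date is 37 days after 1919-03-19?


Start: 1919-03-19, add 37 days
March 1919 has 31 days: 31 - 19 = 12 days to March 31 -> 25 left
April 1919: 25 <= 30 -> lands on April 25

Result: 1919-04-25


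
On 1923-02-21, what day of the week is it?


Date: February 21, 1923
Anchor: Jan 1, 1923. With p = 1923 - 1 = 1922: (p + p//4 - p//100 + p//400) mod 7 = (1922 + 480 - 19 + 4) mod 7 = 2387 mod 7 = 0 -> Monday (Mon=0 ... Sun=6)
Days before February (Jan): 31; offset = 31 + 21 - 1 = 51
Weekday index = (0 + 51) mod 7 = 2

Day of the week: Wednesday


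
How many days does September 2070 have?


September 2070

30 days


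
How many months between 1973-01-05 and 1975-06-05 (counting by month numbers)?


From January 1973 to June 1975
2 years * 12 = 24 months, plus 5 months = 29

29 months


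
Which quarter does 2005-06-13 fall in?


Month: June (month 6)
Q1: Jan-Mar, Q2: Apr-Jun, Q3: Jul-Sep, Q4: Oct-Dec

Q2
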